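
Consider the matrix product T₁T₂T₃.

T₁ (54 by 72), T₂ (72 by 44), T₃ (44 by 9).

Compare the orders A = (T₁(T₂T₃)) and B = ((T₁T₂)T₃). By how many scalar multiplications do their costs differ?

Order A = (T₁(T₂T₃)): (T₂T₃): 72×44 by 44×9 → 72×9, cost 72·44·9 = 28512; (T₁(T₂T₃)): 54×72 by 72×9 → 54×9, cost 54·72·9 = 34992; cumulative 63504. Total 63504.
Order B = ((T₁T₂)T₃): (T₁T₂): 54×72 by 72×44 → 54×44, cost 54·72·44 = 171072; ((T₁T₂)T₃): 54×44 by 44×9 → 54×9, cost 54·44·9 = 21384; cumulative 192456. Total 192456.
Difference: |63504 − 192456| = 128952.

128952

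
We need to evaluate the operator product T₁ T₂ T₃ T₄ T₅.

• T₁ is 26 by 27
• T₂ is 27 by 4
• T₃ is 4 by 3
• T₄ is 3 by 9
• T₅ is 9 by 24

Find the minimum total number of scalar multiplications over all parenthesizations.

Adjacent pairs: T₁T₂ = 26·27·4 = 2808; T₂T₃ = 27·4·3 = 324; T₃T₄ = 4·3·9 = 108; T₄T₅ = 3·9·24 = 648.
Length 3: T₁..T₃: k=1: 0+324+26·27·3=2430; k=2: 2808+0+26·4·3=3120 → min 2430 | T₂..T₄: k=2: 0+108+27·4·9=1080; k=3: 324+0+27·3·9=1053 → min 1053 | T₃..T₅: k=3: 0+648+4·3·24=936; k=4: 108+0+4·9·24=972 → min 936.
Length 4: T₁..T₄: k=1: 0+1053+26·27·9=7371; k=2: 2808+108+26·4·9=3852; k=3: 2430+0+26·3·9=3132 → min 3132 | T₂..T₅: k=2: 0+936+27·4·24=3528; k=3: 324+648+27·3·24=2916; k=4: 1053+0+27·9·24=6885 → min 2916.
Length 5: T₁..T₅: k=1: 0+2916+26·27·24=19764; k=2: 2808+936+26·4·24=6240; k=3: 2430+648+26·3·24=4950; k=4: 3132+0+26·9·24=8748 → min 4950.
Optimal order: ((T₁ (T₂ T₃)) (T₄ T₅)) with cost 4950.

4950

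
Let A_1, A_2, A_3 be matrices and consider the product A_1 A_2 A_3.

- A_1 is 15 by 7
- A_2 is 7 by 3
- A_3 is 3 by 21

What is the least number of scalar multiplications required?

1260

Order (A_1 (A_2 A_3)): (A_2 A_3): 7×3 by 3×21 → 7×21, cost 7·3·21 = 441; (A_1 (A_2 A_3)): 15×7 by 7×21 → 15×21, cost 15·7·21 = 2205; cumulative 2646. Total 2646.
Order ((A_1 A_2) A_3): (A_1 A_2): 15×7 by 7×3 → 15×3, cost 15·7·3 = 315; ((A_1 A_2) A_3): 15×3 by 3×21 → 15×21, cost 15·3·21 = 945; cumulative 1260. Total 1260.
Minimum: 1260.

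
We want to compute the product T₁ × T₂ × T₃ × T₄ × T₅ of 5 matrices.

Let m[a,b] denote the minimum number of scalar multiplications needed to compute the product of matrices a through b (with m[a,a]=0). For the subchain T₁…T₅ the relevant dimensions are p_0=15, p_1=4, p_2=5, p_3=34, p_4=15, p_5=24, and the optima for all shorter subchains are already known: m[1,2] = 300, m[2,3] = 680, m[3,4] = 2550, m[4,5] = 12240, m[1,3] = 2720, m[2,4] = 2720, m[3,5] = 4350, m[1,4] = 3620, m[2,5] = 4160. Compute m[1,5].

m[1,5] = min over k∈[1,4] of m[1,k]+m[k+1,5]+p_{0}·p_k·p_{5}.
k=1: 0 + 4160 + 15·4·24 = 5600; k=2: 300 + 4350 + 15·5·24 = 6450; k=3: 2720 + 12240 + 15·34·24 = 27200; k=4: 3620 + 0 + 15·15·24 = 9020.
Minimum: 5600 at k=1.

5600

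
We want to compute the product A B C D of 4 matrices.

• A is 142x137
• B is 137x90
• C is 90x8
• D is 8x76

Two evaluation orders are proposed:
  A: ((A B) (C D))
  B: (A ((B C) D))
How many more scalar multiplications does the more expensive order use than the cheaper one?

1116420

Order A = ((A B) (C D)): (A B): 142×137 by 137×90 → 142×90, cost 142·137·90 = 1750860; (C D): 90×8 by 8×76 → 90×76, cost 90·8·76 = 54720; ((A B) (C D)): 142×90 by 90×76 → 142×76, cost 142·90·76 = 971280; cumulative 2776860. Total 2776860.
Order B = (A ((B C) D)): (B C): 137×90 by 90×8 → 137×8, cost 137·90·8 = 98640; ((B C) D): 137×8 by 8×76 → 137×76, cost 137·8·76 = 83296; cumulative 181936; (A ((B C) D)): 142×137 by 137×76 → 142×76, cost 142·137·76 = 1478504; cumulative 1660440. Total 1660440.
Difference: |2776860 − 1660440| = 1116420.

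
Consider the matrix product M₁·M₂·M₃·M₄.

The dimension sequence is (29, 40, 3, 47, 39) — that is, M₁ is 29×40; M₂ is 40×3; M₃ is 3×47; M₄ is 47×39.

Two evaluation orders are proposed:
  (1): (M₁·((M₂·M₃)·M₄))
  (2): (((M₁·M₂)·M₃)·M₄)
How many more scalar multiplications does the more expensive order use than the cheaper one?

Order (1) = (M₁·((M₂·M₃)·M₄)): (M₂·M₃): 40×3 by 3×47 → 40×47, cost 40·3·47 = 5640; ((M₂·M₃)·M₄): 40×47 by 47×39 → 40×39, cost 40·47·39 = 73320; cumulative 78960; (M₁·((M₂·M₃)·M₄)): 29×40 by 40×39 → 29×39, cost 29·40·39 = 45240; cumulative 124200. Total 124200.
Order (2) = (((M₁·M₂)·M₃)·M₄): (M₁·M₂): 29×40 by 40×3 → 29×3, cost 29·40·3 = 3480; ((M₁·M₂)·M₃): 29×3 by 3×47 → 29×47, cost 29·3·47 = 4089; cumulative 7569; (((M₁·M₂)·M₃)·M₄): 29×47 by 47×39 → 29×39, cost 29·47·39 = 53157; cumulative 60726. Total 60726.
Difference: |124200 − 60726| = 63474.

63474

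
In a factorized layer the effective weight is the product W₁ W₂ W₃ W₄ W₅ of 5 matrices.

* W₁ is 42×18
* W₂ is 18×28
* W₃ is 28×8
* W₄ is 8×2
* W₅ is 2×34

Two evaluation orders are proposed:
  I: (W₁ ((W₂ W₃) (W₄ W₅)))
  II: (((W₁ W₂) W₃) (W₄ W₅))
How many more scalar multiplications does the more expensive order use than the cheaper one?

Order I = (W₁ ((W₂ W₃) (W₄ W₅))): (W₂ W₃): 18×28 by 28×8 → 18×8, cost 18·28·8 = 4032; (W₄ W₅): 8×2 by 2×34 → 8×34, cost 8·2·34 = 544; ((W₂ W₃) (W₄ W₅)): 18×8 by 8×34 → 18×34, cost 18·8·34 = 4896; cumulative 9472; (W₁ ((W₂ W₃) (W₄ W₅))): 42×18 by 18×34 → 42×34, cost 42·18·34 = 25704; cumulative 35176. Total 35176.
Order II = (((W₁ W₂) W₃) (W₄ W₅)): (W₁ W₂): 42×18 by 18×28 → 42×28, cost 42·18·28 = 21168; ((W₁ W₂) W₃): 42×28 by 28×8 → 42×8, cost 42·28·8 = 9408; cumulative 30576; (W₄ W₅): 8×2 by 2×34 → 8×34, cost 8·2·34 = 544; (((W₁ W₂) W₃) (W₄ W₅)): 42×8 by 8×34 → 42×34, cost 42·8·34 = 11424; cumulative 42544. Total 42544.
Difference: |35176 − 42544| = 7368.

7368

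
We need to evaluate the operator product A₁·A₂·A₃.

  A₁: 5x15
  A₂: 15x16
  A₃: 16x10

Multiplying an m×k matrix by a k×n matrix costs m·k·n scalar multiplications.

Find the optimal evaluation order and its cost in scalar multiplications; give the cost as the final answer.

2000

(A₁·(A₂·A₃)): cost 3150.
((A₁·A₂)·A₃): cost 2000.
Optimal: ((A₁·A₂)·A₃) with cost 2000.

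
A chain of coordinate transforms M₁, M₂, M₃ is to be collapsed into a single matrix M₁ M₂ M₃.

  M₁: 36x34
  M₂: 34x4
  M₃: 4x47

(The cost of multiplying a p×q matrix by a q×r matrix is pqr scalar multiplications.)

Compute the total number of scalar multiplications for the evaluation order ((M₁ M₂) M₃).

(M₁ M₂): 36×34 by 34×4 → 36×4, cost 36·34·4 = 4896
((M₁ M₂) M₃): 36×4 by 4×47 → 36×47, cost 36·4·47 = 6768; cumulative 11664
Total: 11664 scalar multiplications.

11664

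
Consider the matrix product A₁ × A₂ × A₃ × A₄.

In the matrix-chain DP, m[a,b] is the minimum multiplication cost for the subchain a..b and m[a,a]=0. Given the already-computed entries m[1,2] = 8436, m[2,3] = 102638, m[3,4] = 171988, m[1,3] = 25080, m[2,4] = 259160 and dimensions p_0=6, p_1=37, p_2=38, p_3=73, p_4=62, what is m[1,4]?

52236

m[1,4] = min over k∈[1,3] of m[1,k]+m[k+1,4]+p_{0}·p_k·p_{4}.
k=1: 0 + 259160 + 6·37·62 = 272924; k=2: 8436 + 171988 + 6·38·62 = 194560; k=3: 25080 + 0 + 6·73·62 = 52236.
Minimum: 52236 at k=3.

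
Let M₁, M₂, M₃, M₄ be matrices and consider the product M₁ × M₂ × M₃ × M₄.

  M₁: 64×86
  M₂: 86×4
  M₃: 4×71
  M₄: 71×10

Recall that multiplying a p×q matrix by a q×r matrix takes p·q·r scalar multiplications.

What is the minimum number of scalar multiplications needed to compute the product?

Adjacent pairs: M₁M₂ = 64·86·4 = 22016; M₂M₃ = 86·4·71 = 24424; M₃M₄ = 4·71·10 = 2840.
Length 3: M₁..M₃: k=1: 0+24424+64·86·71=415208; k=2: 22016+0+64·4·71=40192 → min 40192 | M₂..M₄: k=2: 0+2840+86·4·10=6280; k=3: 24424+0+86·71·10=85484 → min 6280.
Length 4: M₁..M₄: k=1: 0+6280+64·86·10=61320; k=2: 22016+2840+64·4·10=27416; k=3: 40192+0+64·71·10=85632 → min 27416.
Optimal order: ((M₁ × M₂) × (M₃ × M₄)) with cost 27416.

27416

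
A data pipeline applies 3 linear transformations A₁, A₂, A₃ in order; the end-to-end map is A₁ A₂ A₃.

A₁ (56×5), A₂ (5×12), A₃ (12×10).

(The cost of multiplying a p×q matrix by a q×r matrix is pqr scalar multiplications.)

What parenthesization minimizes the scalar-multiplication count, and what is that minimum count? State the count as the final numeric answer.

(A₁ (A₂ A₃)): cost 3400.
((A₁ A₂) A₃): cost 10080.
Optimal: (A₁ (A₂ A₃)) with cost 3400.

3400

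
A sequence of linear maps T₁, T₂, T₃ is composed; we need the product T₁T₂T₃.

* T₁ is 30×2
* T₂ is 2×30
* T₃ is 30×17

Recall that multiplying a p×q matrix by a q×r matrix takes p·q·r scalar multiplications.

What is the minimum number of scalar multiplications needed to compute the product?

Order (T₁(T₂T₃)): (T₂T₃): 2×30 by 30×17 → 2×17, cost 2·30·17 = 1020; (T₁(T₂T₃)): 30×2 by 2×17 → 30×17, cost 30·2·17 = 1020; cumulative 2040. Total 2040.
Order ((T₁T₂)T₃): (T₁T₂): 30×2 by 2×30 → 30×30, cost 30·2·30 = 1800; ((T₁T₂)T₃): 30×30 by 30×17 → 30×17, cost 30·30·17 = 15300; cumulative 17100. Total 17100.
Minimum: 2040.

2040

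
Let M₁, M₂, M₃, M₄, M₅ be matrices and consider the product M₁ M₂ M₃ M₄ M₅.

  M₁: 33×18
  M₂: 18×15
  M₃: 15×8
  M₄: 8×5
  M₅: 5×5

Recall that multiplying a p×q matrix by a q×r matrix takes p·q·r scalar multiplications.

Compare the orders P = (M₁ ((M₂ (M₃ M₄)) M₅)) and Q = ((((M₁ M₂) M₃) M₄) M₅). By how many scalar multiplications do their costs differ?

Order P = (M₁ ((M₂ (M₃ M₄)) M₅)): (M₃ M₄): 15×8 by 8×5 → 15×5, cost 15·8·5 = 600; (M₂ (M₃ M₄)): 18×15 by 15×5 → 18×5, cost 18·15·5 = 1350; cumulative 1950; ((M₂ (M₃ M₄)) M₅): 18×5 by 5×5 → 18×5, cost 18·5·5 = 450; cumulative 2400; (M₁ ((M₂ (M₃ M₄)) M₅)): 33×18 by 18×5 → 33×5, cost 33·18·5 = 2970; cumulative 5370. Total 5370.
Order Q = ((((M₁ M₂) M₃) M₄) M₅): (M₁ M₂): 33×18 by 18×15 → 33×15, cost 33·18·15 = 8910; ((M₁ M₂) M₃): 33×15 by 15×8 → 33×8, cost 33·15·8 = 3960; cumulative 12870; (((M₁ M₂) M₃) M₄): 33×8 by 8×5 → 33×5, cost 33·8·5 = 1320; cumulative 14190; ((((M₁ M₂) M₃) M₄) M₅): 33×5 by 5×5 → 33×5, cost 33·5·5 = 825; cumulative 15015. Total 15015.
Difference: |5370 − 15015| = 9645.

9645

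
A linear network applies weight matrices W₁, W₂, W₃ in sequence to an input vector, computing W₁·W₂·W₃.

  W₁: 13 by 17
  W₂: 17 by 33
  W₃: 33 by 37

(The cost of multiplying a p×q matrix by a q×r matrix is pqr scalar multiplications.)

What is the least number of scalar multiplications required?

Order (W₁·(W₂·W₃)): (W₂·W₃): 17×33 by 33×37 → 17×37, cost 17·33·37 = 20757; (W₁·(W₂·W₃)): 13×17 by 17×37 → 13×37, cost 13·17·37 = 8177; cumulative 28934. Total 28934.
Order ((W₁·W₂)·W₃): (W₁·W₂): 13×17 by 17×33 → 13×33, cost 13·17·33 = 7293; ((W₁·W₂)·W₃): 13×33 by 33×37 → 13×37, cost 13·33·37 = 15873; cumulative 23166. Total 23166.
Minimum: 23166.

23166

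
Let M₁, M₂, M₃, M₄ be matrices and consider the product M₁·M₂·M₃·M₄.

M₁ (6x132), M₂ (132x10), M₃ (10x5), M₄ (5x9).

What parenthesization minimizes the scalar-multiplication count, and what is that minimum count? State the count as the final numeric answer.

8490

Adjacent pairs: M₁M₂ = 6·132·10 = 7920; M₂M₃ = 132·10·5 = 6600; M₃M₄ = 10·5·9 = 450.
Length 3: M₁..M₃: k=1: 0+6600+6·132·5=10560; k=2: 7920+0+6·10·5=8220 → min 8220 | M₂..M₄: k=2: 0+450+132·10·9=12330; k=3: 6600+0+132·5·9=12540 → min 12330.
Length 4: M₁..M₄: k=1: 0+12330+6·132·9=19458; k=2: 7920+450+6·10·9=8910; k=3: 8220+0+6·5·9=8490 → min 8490.
Optimal parenthesization: (((M₁·M₂)·M₃)·M₄) with cost 8490.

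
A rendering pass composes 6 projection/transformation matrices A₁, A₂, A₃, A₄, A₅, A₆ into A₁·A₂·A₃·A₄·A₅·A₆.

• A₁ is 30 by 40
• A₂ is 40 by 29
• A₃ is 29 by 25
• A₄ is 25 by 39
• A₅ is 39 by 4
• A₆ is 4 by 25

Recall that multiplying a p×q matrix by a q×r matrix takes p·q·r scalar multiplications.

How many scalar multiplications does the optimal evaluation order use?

19240

Adjacent pairs: A₁A₂ = 30·40·29 = 34800; A₂A₃ = 40·29·25 = 29000; A₃A₄ = 29·25·39 = 28275; A₄A₅ = 25·39·4 = 3900; A₅A₆ = 39·4·25 = 3900.
Length 3: A₁..A₃: k=1: 0+29000+30·40·25=59000; k=2: 34800+0+30·29·25=56550 → min 56550 | A₂..A₄: k=2: 0+28275+40·29·39=73515; k=3: 29000+0+40·25·39=68000 → min 68000 | A₃..A₅: k=3: 0+3900+29·25·4=6800; k=4: 28275+0+29·39·4=32799 → min 6800 | A₄..A₆: k=4: 0+3900+25·39·25=28275; k=5: 3900+0+25·4·25=6400 → min 6400.
Length 4: A₁..A₄: k=1: 0+68000+30·40·39=114800; k=2: 34800+28275+30·29·39=97005; k=3: 56550+0+30·25·39=85800 → min 85800 | A₂..A₅: k=2: 0+6800+40·29·4=11440; k=3: 29000+3900+40·25·4=36900; k=4: 68000+0+40·39·4=74240 → min 11440 | A₃..A₆: k=3: 0+6400+29·25·25=24525; k=4: 28275+3900+29·39·25=60450; k=5: 6800+0+29·4·25=9700 → min 9700.
Length 5: A₁..A₅: k=1: 0+11440+30·40·4=16240; k=2: 34800+6800+30·29·4=45080; k=3: 56550+3900+30·25·4=63450; k=4: 85800+0+30·39·4=90480 → min 16240 | A₂..A₆: k=2: 0+9700+40·29·25=38700; k=3: 29000+6400+40·25·25=60400; k=4: 68000+3900+40·39·25=110900; k=5: 11440+0+40·4·25=15440 → min 15440.
Length 6: A₁..A₆: k=1: 0+15440+30·40·25=45440; k=2: 34800+9700+30·29·25=66250; k=3: 56550+6400+30·25·25=81700; k=4: 85800+3900+30·39·25=118950; k=5: 16240+0+30·4·25=19240 → min 19240.
Optimal order: ((A₁·(A₂·(A₃·(A₄·A₅))))·A₆) with cost 19240.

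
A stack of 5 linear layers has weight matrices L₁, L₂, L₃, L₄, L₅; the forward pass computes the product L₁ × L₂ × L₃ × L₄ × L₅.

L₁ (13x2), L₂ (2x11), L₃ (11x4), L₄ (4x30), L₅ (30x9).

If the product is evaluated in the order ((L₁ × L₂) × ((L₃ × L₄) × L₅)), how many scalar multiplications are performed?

(L₁ × L₂): 13×2 by 2×11 → 13×11, cost 13·2·11 = 286
(L₃ × L₄): 11×4 by 4×30 → 11×30, cost 11·4·30 = 1320
((L₃ × L₄) × L₅): 11×30 by 30×9 → 11×9, cost 11·30·9 = 2970; cumulative 4290
((L₁ × L₂) × ((L₃ × L₄) × L₅)): 13×11 by 11×9 → 13×9, cost 13·11·9 = 1287; cumulative 5863
Total: 5863 scalar multiplications.

5863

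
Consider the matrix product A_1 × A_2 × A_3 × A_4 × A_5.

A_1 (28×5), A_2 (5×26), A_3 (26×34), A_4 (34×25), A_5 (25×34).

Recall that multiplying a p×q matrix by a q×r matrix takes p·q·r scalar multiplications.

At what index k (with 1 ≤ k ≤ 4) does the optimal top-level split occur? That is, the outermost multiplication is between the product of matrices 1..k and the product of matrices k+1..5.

Adjacent pairs: A_1A_2 = 28·5·26 = 3640; A_2A_3 = 5·26·34 = 4420; A_3A_4 = 26·34·25 = 22100; A_4A_5 = 34·25·34 = 28900.
Length 3: A_1..A_3: k=1: 0+4420+28·5·34=9180; k=2: 3640+0+28·26·34=28392 → min 9180 | A_2..A_4: k=2: 0+22100+5·26·25=25350; k=3: 4420+0+5·34·25=8670 → min 8670 | A_3..A_5: k=3: 0+28900+26·34·34=58956; k=4: 22100+0+26·25·34=44200 → min 44200.
Length 4: A_1..A_4: k=1: 0+8670+28·5·25=12170; k=2: 3640+22100+28·26·25=43940; k=3: 9180+0+28·34·25=32980 → min 12170 | A_2..A_5: k=2: 0+44200+5·26·34=48620; k=3: 4420+28900+5·34·34=39100; k=4: 8670+0+5·25·34=12920 → min 12920.
Top-level splits: k=1: (A_1..A_1)·(A_2..A_5) → 0+12920+28·5·34 = 17680; k=2: (A_1..A_2)·(A_3..A_5) → 3640+44200+28·26·34 = 72592; k=3: (A_1..A_3)·(A_4..A_5) → 9180+28900+28·34·34 = 70448; k=4: (A_1..A_4)·(A_5..A_5) → 12170+0+28·25·34 = 35970.
Best split is after A_1, i.e. k = 1.

1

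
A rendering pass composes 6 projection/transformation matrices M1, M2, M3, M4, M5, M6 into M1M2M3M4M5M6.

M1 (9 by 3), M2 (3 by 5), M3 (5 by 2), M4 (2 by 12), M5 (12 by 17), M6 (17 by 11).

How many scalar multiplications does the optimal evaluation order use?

1064

Adjacent pairs: M1M2 = 9·3·5 = 135; M2M3 = 3·5·2 = 30; M3M4 = 5·2·12 = 120; M4M5 = 2·12·17 = 408; M5M6 = 12·17·11 = 2244.
Length 3: M1..M3: k=1: 0+30+9·3·2=84; k=2: 135+0+9·5·2=225 → min 84 | M2..M4: k=2: 0+120+3·5·12=300; k=3: 30+0+3·2·12=102 → min 102 | M3..M5: k=3: 0+408+5·2·17=578; k=4: 120+0+5·12·17=1140 → min 578 | M4..M6: k=4: 0+2244+2·12·11=2508; k=5: 408+0+2·17·11=782 → min 782.
Length 4: M1..M4: k=1: 0+102+9·3·12=426; k=2: 135+120+9·5·12=795; k=3: 84+0+9·2·12=300 → min 300 | M2..M5: k=2: 0+578+3·5·17=833; k=3: 30+408+3·2·17=540; k=4: 102+0+3·12·17=714 → min 540 | M3..M6: k=3: 0+782+5·2·11=892; k=4: 120+2244+5·12·11=3024; k=5: 578+0+5·17·11=1513 → min 892.
Length 5: M1..M5: k=1: 0+540+9·3·17=999; k=2: 135+578+9·5·17=1478; k=3: 84+408+9·2·17=798; k=4: 300+0+9·12·17=2136 → min 798 | M2..M6: k=2: 0+892+3·5·11=1057; k=3: 30+782+3·2·11=878; k=4: 102+2244+3·12·11=2742; k=5: 540+0+3·17·11=1101 → min 878.
Length 6: M1..M6: k=1: 0+878+9·3·11=1175; k=2: 135+892+9·5·11=1522; k=3: 84+782+9·2·11=1064; k=4: 300+2244+9·12·11=3732; k=5: 798+0+9·17·11=2481 → min 1064.
Optimal order: ((M1(M2M3))((M4M5)M6)) with cost 1064.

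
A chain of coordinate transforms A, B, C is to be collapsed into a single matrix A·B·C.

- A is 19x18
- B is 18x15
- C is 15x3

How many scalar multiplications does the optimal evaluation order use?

Order (A·(B·C)): (B·C): 18×15 by 15×3 → 18×3, cost 18·15·3 = 810; (A·(B·C)): 19×18 by 18×3 → 19×3, cost 19·18·3 = 1026; cumulative 1836. Total 1836.
Order ((A·B)·C): (A·B): 19×18 by 18×15 → 19×15, cost 19·18·15 = 5130; ((A·B)·C): 19×15 by 15×3 → 19×3, cost 19·15·3 = 855; cumulative 5985. Total 5985.
Minimum: 1836.

1836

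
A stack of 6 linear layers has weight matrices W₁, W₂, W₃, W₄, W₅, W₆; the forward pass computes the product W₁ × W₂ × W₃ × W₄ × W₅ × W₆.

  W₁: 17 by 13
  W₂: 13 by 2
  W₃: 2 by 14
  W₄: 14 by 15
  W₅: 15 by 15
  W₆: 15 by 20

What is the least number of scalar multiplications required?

2592

Adjacent pairs: W₁W₂ = 17·13·2 = 442; W₂W₃ = 13·2·14 = 364; W₃W₄ = 2·14·15 = 420; W₄W₅ = 14·15·15 = 3150; W₅W₆ = 15·15·20 = 4500.
Length 3: W₁..W₃: k=1: 0+364+17·13·14=3458; k=2: 442+0+17·2·14=918 → min 918 | W₂..W₄: k=2: 0+420+13·2·15=810; k=3: 364+0+13·14·15=3094 → min 810 | W₃..W₅: k=3: 0+3150+2·14·15=3570; k=4: 420+0+2·15·15=870 → min 870 | W₄..W₆: k=4: 0+4500+14·15·20=8700; k=5: 3150+0+14·15·20=7350 → min 7350.
Length 4: W₁..W₄: k=1: 0+810+17·13·15=4125; k=2: 442+420+17·2·15=1372; k=3: 918+0+17·14·15=4488 → min 1372 | W₂..W₅: k=2: 0+870+13·2·15=1260; k=3: 364+3150+13·14·15=6244; k=4: 810+0+13·15·15=3735 → min 1260 | W₃..W₆: k=3: 0+7350+2·14·20=7910; k=4: 420+4500+2·15·20=5520; k=5: 870+0+2·15·20=1470 → min 1470.
Length 5: W₁..W₅: k=1: 0+1260+17·13·15=4575; k=2: 442+870+17·2·15=1822; k=3: 918+3150+17·14·15=7638; k=4: 1372+0+17·15·15=5197 → min 1822 | W₂..W₆: k=2: 0+1470+13·2·20=1990; k=3: 364+7350+13·14·20=11354; k=4: 810+4500+13·15·20=9210; k=5: 1260+0+13·15·20=5160 → min 1990.
Length 6: W₁..W₆: k=1: 0+1990+17·13·20=6410; k=2: 442+1470+17·2·20=2592; k=3: 918+7350+17·14·20=13028; k=4: 1372+4500+17·15·20=10972; k=5: 1822+0+17·15·20=6922 → min 2592.
Optimal order: ((W₁ × W₂) × (((W₃ × W₄) × W₅) × W₆)) with cost 2592.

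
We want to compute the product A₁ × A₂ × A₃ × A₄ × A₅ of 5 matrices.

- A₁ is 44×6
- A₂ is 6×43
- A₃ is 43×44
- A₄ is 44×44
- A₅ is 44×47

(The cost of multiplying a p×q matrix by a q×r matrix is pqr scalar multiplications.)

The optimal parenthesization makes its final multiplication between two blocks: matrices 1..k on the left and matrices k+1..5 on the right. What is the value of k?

1

Adjacent pairs: A₁A₂ = 44·6·43 = 11352; A₂A₃ = 6·43·44 = 11352; A₃A₄ = 43·44·44 = 83248; A₄A₅ = 44·44·47 = 90992.
Length 3: A₁..A₃: k=1: 0+11352+44·6·44=22968; k=2: 11352+0+44·43·44=94600 → min 22968 | A₂..A₄: k=2: 0+83248+6·43·44=94600; k=3: 11352+0+6·44·44=22968 → min 22968 | A₃..A₅: k=3: 0+90992+43·44·47=179916; k=4: 83248+0+43·44·47=172172 → min 172172.
Length 4: A₁..A₄: k=1: 0+22968+44·6·44=34584; k=2: 11352+83248+44·43·44=177848; k=3: 22968+0+44·44·44=108152 → min 34584 | A₂..A₅: k=2: 0+172172+6·43·47=184298; k=3: 11352+90992+6·44·47=114752; k=4: 22968+0+6·44·47=35376 → min 35376.
Top-level splits: k=1: (A₁..A₁)·(A₂..A₅) → 0+35376+44·6·47 = 47784; k=2: (A₁..A₂)·(A₃..A₅) → 11352+172172+44·43·47 = 272448; k=3: (A₁..A₃)·(A₄..A₅) → 22968+90992+44·44·47 = 204952; k=4: (A₁..A₄)·(A₅..A₅) → 34584+0+44·44·47 = 125576.
Best split is after A₁, i.e. k = 1.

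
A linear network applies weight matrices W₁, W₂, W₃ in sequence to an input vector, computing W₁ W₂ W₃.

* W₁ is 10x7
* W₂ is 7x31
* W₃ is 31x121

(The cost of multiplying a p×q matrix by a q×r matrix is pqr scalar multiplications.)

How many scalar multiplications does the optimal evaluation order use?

34727

Order (W₁ (W₂ W₃)): (W₂ W₃): 7×31 by 31×121 → 7×121, cost 7·31·121 = 26257; (W₁ (W₂ W₃)): 10×7 by 7×121 → 10×121, cost 10·7·121 = 8470; cumulative 34727. Total 34727.
Order ((W₁ W₂) W₃): (W₁ W₂): 10×7 by 7×31 → 10×31, cost 10·7·31 = 2170; ((W₁ W₂) W₃): 10×31 by 31×121 → 10×121, cost 10·31·121 = 37510; cumulative 39680. Total 39680.
Minimum: 34727.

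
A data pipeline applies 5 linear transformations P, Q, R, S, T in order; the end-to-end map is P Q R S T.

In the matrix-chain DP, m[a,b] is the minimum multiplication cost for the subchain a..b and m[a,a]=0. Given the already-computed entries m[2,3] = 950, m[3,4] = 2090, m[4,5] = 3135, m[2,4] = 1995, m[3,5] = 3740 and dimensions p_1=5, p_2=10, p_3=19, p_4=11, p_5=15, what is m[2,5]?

2820

m[2,5] = min over k∈[2,4] of m[2,k]+m[k+1,5]+p_{1}·p_k·p_{5}.
k=2: 0 + 3740 + 5·10·15 = 4490; k=3: 950 + 3135 + 5·19·15 = 5510; k=4: 1995 + 0 + 5·11·15 = 2820.
Minimum: 2820 at k=4.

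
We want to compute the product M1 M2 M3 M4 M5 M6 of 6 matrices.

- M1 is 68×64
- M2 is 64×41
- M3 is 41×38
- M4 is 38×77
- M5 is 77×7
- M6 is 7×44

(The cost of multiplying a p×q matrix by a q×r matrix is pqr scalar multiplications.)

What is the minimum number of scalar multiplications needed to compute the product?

Adjacent pairs: M1M2 = 68·64·41 = 178432; M2M3 = 64·41·38 = 99712; M3M4 = 41·38·77 = 119966; M4M5 = 38·77·7 = 20482; M5M6 = 77·7·44 = 23716.
Length 3: M1..M3: k=1: 0+99712+68·64·38=265088; k=2: 178432+0+68·41·38=284376 → min 265088 | M2..M4: k=2: 0+119966+64·41·77=322014; k=3: 99712+0+64·38·77=286976 → min 286976 | M3..M5: k=3: 0+20482+41·38·7=31388; k=4: 119966+0+41·77·7=142065 → min 31388 | M4..M6: k=4: 0+23716+38·77·44=152460; k=5: 20482+0+38·7·44=32186 → min 32186.
Length 4: M1..M4: k=1: 0+286976+68·64·77=622080; k=2: 178432+119966+68·41·77=513074; k=3: 265088+0+68·38·77=464056 → min 464056 | M2..M5: k=2: 0+31388+64·41·7=49756; k=3: 99712+20482+64·38·7=137218; k=4: 286976+0+64·77·7=321472 → min 49756 | M3..M6: k=3: 0+32186+41·38·44=100738; k=4: 119966+23716+41·77·44=282590; k=5: 31388+0+41·7·44=44016 → min 44016.
Length 5: M1..M5: k=1: 0+49756+68·64·7=80220; k=2: 178432+31388+68·41·7=229336; k=3: 265088+20482+68·38·7=303658; k=4: 464056+0+68·77·7=500708 → min 80220 | M2..M6: k=2: 0+44016+64·41·44=159472; k=3: 99712+32186+64·38·44=238906; k=4: 286976+23716+64·77·44=527524; k=5: 49756+0+64·7·44=69468 → min 69468.
Length 6: M1..M6: k=1: 0+69468+68·64·44=260956; k=2: 178432+44016+68·41·44=345120; k=3: 265088+32186+68·38·44=410970; k=4: 464056+23716+68·77·44=718156; k=5: 80220+0+68·7·44=101164 → min 101164.
Optimal order: ((M1 (M2 (M3 (M4 M5)))) M6) with cost 101164.

101164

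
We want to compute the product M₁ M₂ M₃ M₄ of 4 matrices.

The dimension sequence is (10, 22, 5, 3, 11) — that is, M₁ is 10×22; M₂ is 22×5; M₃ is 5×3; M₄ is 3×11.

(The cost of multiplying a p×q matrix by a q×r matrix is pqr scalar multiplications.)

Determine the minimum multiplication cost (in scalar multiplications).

1320

Adjacent pairs: M₁M₂ = 10·22·5 = 1100; M₂M₃ = 22·5·3 = 330; M₃M₄ = 5·3·11 = 165.
Length 3: M₁..M₃: k=1: 0+330+10·22·3=990; k=2: 1100+0+10·5·3=1250 → min 990 | M₂..M₄: k=2: 0+165+22·5·11=1375; k=3: 330+0+22·3·11=1056 → min 1056.
Length 4: M₁..M₄: k=1: 0+1056+10·22·11=3476; k=2: 1100+165+10·5·11=1815; k=3: 990+0+10·3·11=1320 → min 1320.
Optimal order: ((M₁ (M₂ M₃)) M₄) with cost 1320.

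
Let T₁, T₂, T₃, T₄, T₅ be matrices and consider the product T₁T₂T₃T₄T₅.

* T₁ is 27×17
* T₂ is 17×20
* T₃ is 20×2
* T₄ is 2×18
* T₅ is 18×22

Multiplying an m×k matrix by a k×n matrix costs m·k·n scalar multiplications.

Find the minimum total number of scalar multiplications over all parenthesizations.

3578

Adjacent pairs: T₁T₂ = 27·17·20 = 9180; T₂T₃ = 17·20·2 = 680; T₃T₄ = 20·2·18 = 720; T₄T₅ = 2·18·22 = 792.
Length 3: T₁..T₃: k=1: 0+680+27·17·2=1598; k=2: 9180+0+27·20·2=10260 → min 1598 | T₂..T₄: k=2: 0+720+17·20·18=6840; k=3: 680+0+17·2·18=1292 → min 1292 | T₃..T₅: k=3: 0+792+20·2·22=1672; k=4: 720+0+20·18·22=8640 → min 1672.
Length 4: T₁..T₄: k=1: 0+1292+27·17·18=9554; k=2: 9180+720+27·20·18=19620; k=3: 1598+0+27·2·18=2570 → min 2570 | T₂..T₅: k=2: 0+1672+17·20·22=9152; k=3: 680+792+17·2·22=2220; k=4: 1292+0+17·18·22=8024 → min 2220.
Length 5: T₁..T₅: k=1: 0+2220+27·17·22=12318; k=2: 9180+1672+27·20·22=22732; k=3: 1598+792+27·2·22=3578; k=4: 2570+0+27·18·22=13262 → min 3578.
Optimal order: ((T₁(T₂T₃))(T₄T₅)) with cost 3578.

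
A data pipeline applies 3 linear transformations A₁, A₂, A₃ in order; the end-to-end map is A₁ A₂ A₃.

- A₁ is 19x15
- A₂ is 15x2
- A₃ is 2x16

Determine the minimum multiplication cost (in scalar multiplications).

1178

Order (A₁ (A₂ A₃)): (A₂ A₃): 15×2 by 2×16 → 15×16, cost 15·2·16 = 480; (A₁ (A₂ A₃)): 19×15 by 15×16 → 19×16, cost 19·15·16 = 4560; cumulative 5040. Total 5040.
Order ((A₁ A₂) A₃): (A₁ A₂): 19×15 by 15×2 → 19×2, cost 19·15·2 = 570; ((A₁ A₂) A₃): 19×2 by 2×16 → 19×16, cost 19·2·16 = 608; cumulative 1178. Total 1178.
Minimum: 1178.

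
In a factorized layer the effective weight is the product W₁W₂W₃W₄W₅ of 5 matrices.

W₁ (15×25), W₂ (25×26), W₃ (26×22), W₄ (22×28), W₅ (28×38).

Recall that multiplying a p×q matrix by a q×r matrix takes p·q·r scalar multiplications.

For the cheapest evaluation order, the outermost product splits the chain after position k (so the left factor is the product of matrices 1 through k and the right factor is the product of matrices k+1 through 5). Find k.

4

Adjacent pairs: W₁W₂ = 15·25·26 = 9750; W₂W₃ = 25·26·22 = 14300; W₃W₄ = 26·22·28 = 16016; W₄W₅ = 22·28·38 = 23408.
Length 3: W₁..W₃: k=1: 0+14300+15·25·22=22550; k=2: 9750+0+15·26·22=18330 → min 18330 | W₂..W₄: k=2: 0+16016+25·26·28=34216; k=3: 14300+0+25·22·28=29700 → min 29700 | W₃..W₅: k=3: 0+23408+26·22·38=45144; k=4: 16016+0+26·28·38=43680 → min 43680.
Length 4: W₁..W₄: k=1: 0+29700+15·25·28=40200; k=2: 9750+16016+15·26·28=36686; k=3: 18330+0+15·22·28=27570 → min 27570 | W₂..W₅: k=2: 0+43680+25·26·38=68380; k=3: 14300+23408+25·22·38=58608; k=4: 29700+0+25·28·38=56300 → min 56300.
Top-level splits: k=1: (W₁..W₁)·(W₂..W₅) → 0+56300+15·25·38 = 70550; k=2: (W₁..W₂)·(W₃..W₅) → 9750+43680+15·26·38 = 68250; k=3: (W₁..W₃)·(W₄..W₅) → 18330+23408+15·22·38 = 54278; k=4: (W₁..W₄)·(W₅..W₅) → 27570+0+15·28·38 = 43530.
Best split is after W₄, i.e. k = 4.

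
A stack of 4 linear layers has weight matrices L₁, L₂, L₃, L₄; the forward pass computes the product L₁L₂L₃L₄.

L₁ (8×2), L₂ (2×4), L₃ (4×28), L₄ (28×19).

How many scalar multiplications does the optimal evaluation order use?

Adjacent pairs: L₁L₂ = 8·2·4 = 64; L₂L₃ = 2·4·28 = 224; L₃L₄ = 4·28·19 = 2128.
Length 3: L₁..L₃: k=1: 0+224+8·2·28=672; k=2: 64+0+8·4·28=960 → min 672 | L₂..L₄: k=2: 0+2128+2·4·19=2280; k=3: 224+0+2·28·19=1288 → min 1288.
Length 4: L₁..L₄: k=1: 0+1288+8·2·19=1592; k=2: 64+2128+8·4·19=2800; k=3: 672+0+8·28·19=4928 → min 1592.
Optimal order: (L₁((L₂L₃)L₄)) with cost 1592.

1592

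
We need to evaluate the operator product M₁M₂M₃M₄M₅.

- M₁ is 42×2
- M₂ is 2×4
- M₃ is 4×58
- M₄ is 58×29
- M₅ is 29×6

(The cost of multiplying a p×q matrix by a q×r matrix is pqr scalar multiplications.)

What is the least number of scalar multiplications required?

Adjacent pairs: M₁M₂ = 42·2·4 = 336; M₂M₃ = 2·4·58 = 464; M₃M₄ = 4·58·29 = 6728; M₄M₅ = 58·29·6 = 10092.
Length 3: M₁..M₃: k=1: 0+464+42·2·58=5336; k=2: 336+0+42·4·58=10080 → min 5336 | M₂..M₄: k=2: 0+6728+2·4·29=6960; k=3: 464+0+2·58·29=3828 → min 3828 | M₃..M₅: k=3: 0+10092+4·58·6=11484; k=4: 6728+0+4·29·6=7424 → min 7424.
Length 4: M₁..M₄: k=1: 0+3828+42·2·29=6264; k=2: 336+6728+42·4·29=11936; k=3: 5336+0+42·58·29=75980 → min 6264 | M₂..M₅: k=2: 0+7424+2·4·6=7472; k=3: 464+10092+2·58·6=11252; k=4: 3828+0+2·29·6=4176 → min 4176.
Length 5: M₁..M₅: k=1: 0+4176+42·2·6=4680; k=2: 336+7424+42·4·6=8768; k=3: 5336+10092+42·58·6=30044; k=4: 6264+0+42·29·6=13572 → min 4680.
Optimal order: (M₁(((M₂M₃)M₄)M₅)) with cost 4680.

4680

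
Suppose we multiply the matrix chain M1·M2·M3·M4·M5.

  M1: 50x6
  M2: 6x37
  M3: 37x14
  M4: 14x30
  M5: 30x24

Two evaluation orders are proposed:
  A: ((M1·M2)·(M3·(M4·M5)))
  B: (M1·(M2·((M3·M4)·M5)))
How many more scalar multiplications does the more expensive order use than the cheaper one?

Order A = ((M1·M2)·(M3·(M4·M5))): (M1·M2): 50×6 by 6×37 → 50×37, cost 50·6·37 = 11100; (M4·M5): 14×30 by 30×24 → 14×24, cost 14·30·24 = 10080; (M3·(M4·M5)): 37×14 by 14×24 → 37×24, cost 37·14·24 = 12432; cumulative 22512; ((M1·M2)·(M3·(M4·M5))): 50×37 by 37×24 → 50×24, cost 50·37·24 = 44400; cumulative 78012. Total 78012.
Order B = (M1·(M2·((M3·M4)·M5))): (M3·M4): 37×14 by 14×30 → 37×30, cost 37·14·30 = 15540; ((M3·M4)·M5): 37×30 by 30×24 → 37×24, cost 37·30·24 = 26640; cumulative 42180; (M2·((M3·M4)·M5)): 6×37 by 37×24 → 6×24, cost 6·37·24 = 5328; cumulative 47508; (M1·(M2·((M3·M4)·M5))): 50×6 by 6×24 → 50×24, cost 50·6·24 = 7200; cumulative 54708. Total 54708.
Difference: |78012 − 54708| = 23304.

23304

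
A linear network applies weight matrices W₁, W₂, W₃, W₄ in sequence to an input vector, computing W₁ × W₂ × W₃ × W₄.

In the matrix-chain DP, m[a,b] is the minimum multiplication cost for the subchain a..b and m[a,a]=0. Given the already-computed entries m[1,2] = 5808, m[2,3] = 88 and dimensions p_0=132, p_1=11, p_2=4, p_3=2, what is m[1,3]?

2992

m[1,3] = min over k∈[1,2] of m[1,k]+m[k+1,3]+p_{0}·p_k·p_{3}.
k=1: 0 + 88 + 132·11·2 = 2992; k=2: 5808 + 0 + 132·4·2 = 6864.
Minimum: 2992 at k=1.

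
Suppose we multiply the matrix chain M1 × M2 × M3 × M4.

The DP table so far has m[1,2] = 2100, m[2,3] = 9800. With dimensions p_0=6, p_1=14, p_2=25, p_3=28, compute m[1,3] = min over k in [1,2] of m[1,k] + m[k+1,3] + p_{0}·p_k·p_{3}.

6300

m[1,3] = min over k∈[1,2] of m[1,k]+m[k+1,3]+p_{0}·p_k·p_{3}.
k=1: 0 + 9800 + 6·14·28 = 12152; k=2: 2100 + 0 + 6·25·28 = 6300.
Minimum: 6300 at k=2.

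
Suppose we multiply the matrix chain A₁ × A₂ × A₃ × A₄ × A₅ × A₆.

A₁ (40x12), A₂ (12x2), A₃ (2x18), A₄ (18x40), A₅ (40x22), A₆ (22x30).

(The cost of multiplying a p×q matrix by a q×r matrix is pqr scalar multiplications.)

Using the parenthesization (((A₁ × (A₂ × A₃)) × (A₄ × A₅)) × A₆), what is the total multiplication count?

(A₂ × A₃): 12×2 by 2×18 → 12×18, cost 12·2·18 = 432
(A₁ × (A₂ × A₃)): 40×12 by 12×18 → 40×18, cost 40·12·18 = 8640; cumulative 9072
(A₄ × A₅): 18×40 by 40×22 → 18×22, cost 18·40·22 = 15840
((A₁ × (A₂ × A₃)) × (A₄ × A₅)): 40×18 by 18×22 → 40×22, cost 40·18·22 = 15840; cumulative 40752
(((A₁ × (A₂ × A₃)) × (A₄ × A₅)) × A₆): 40×22 by 22×30 → 40×30, cost 40·22·30 = 26400; cumulative 67152
Total: 67152 scalar multiplications.

67152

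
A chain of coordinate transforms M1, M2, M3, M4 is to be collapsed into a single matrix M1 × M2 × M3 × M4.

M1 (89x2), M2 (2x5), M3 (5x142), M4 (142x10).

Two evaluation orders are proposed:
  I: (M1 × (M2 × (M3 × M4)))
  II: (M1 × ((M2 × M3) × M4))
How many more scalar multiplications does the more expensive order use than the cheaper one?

Order I = (M1 × (M2 × (M3 × M4))): (M3 × M4): 5×142 by 142×10 → 5×10, cost 5·142·10 = 7100; (M2 × (M3 × M4)): 2×5 by 5×10 → 2×10, cost 2·5·10 = 100; cumulative 7200; (M1 × (M2 × (M3 × M4))): 89×2 by 2×10 → 89×10, cost 89·2·10 = 1780; cumulative 8980. Total 8980.
Order II = (M1 × ((M2 × M3) × M4)): (M2 × M3): 2×5 by 5×142 → 2×142, cost 2·5·142 = 1420; ((M2 × M3) × M4): 2×142 by 142×10 → 2×10, cost 2·142·10 = 2840; cumulative 4260; (M1 × ((M2 × M3) × M4)): 89×2 by 2×10 → 89×10, cost 89·2·10 = 1780; cumulative 6040. Total 6040.
Difference: |8980 − 6040| = 2940.

2940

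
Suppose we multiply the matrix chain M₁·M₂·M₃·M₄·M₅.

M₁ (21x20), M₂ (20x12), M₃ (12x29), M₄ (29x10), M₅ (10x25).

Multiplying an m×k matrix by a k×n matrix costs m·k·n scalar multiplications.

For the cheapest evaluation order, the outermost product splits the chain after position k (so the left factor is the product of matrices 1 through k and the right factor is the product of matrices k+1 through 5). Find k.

4

Adjacent pairs: M₁M₂ = 21·20·12 = 5040; M₂M₃ = 20·12·29 = 6960; M₃M₄ = 12·29·10 = 3480; M₄M₅ = 29·10·25 = 7250.
Length 3: M₁..M₃: k=1: 0+6960+21·20·29=19140; k=2: 5040+0+21·12·29=12348 → min 12348 | M₂..M₄: k=2: 0+3480+20·12·10=5880; k=3: 6960+0+20·29·10=12760 → min 5880 | M₃..M₅: k=3: 0+7250+12·29·25=15950; k=4: 3480+0+12·10·25=6480 → min 6480.
Length 4: M₁..M₄: k=1: 0+5880+21·20·10=10080; k=2: 5040+3480+21·12·10=11040; k=3: 12348+0+21·29·10=18438 → min 10080 | M₂..M₅: k=2: 0+6480+20·12·25=12480; k=3: 6960+7250+20·29·25=28710; k=4: 5880+0+20·10·25=10880 → min 10880.
Top-level splits: k=1: (M₁..M₁)·(M₂..M₅) → 0+10880+21·20·25 = 21380; k=2: (M₁..M₂)·(M₃..M₅) → 5040+6480+21·12·25 = 17820; k=3: (M₁..M₃)·(M₄..M₅) → 12348+7250+21·29·25 = 34823; k=4: (M₁..M₄)·(M₅..M₅) → 10080+0+21·10·25 = 15330.
Best split is after M₄, i.e. k = 4.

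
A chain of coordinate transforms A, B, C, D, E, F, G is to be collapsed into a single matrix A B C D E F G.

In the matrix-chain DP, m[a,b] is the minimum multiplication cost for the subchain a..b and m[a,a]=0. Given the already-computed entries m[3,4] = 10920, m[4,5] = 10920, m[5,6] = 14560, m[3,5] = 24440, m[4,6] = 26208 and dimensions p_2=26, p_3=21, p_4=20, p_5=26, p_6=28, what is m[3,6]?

m[3,6] = min over k∈[3,5] of m[3,k]+m[k+1,6]+p_{2}·p_k·p_{6}.
k=3: 0 + 26208 + 26·21·28 = 41496; k=4: 10920 + 14560 + 26·20·28 = 40040; k=5: 24440 + 0 + 26·26·28 = 43368.
Minimum: 40040 at k=4.

40040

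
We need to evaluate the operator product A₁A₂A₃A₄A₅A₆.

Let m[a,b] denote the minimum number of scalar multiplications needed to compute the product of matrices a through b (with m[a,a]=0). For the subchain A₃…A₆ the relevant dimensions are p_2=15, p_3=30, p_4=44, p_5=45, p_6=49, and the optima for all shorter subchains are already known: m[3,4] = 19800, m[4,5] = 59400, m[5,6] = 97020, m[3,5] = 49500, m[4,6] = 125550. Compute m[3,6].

82575

m[3,6] = min over k∈[3,5] of m[3,k]+m[k+1,6]+p_{2}·p_k·p_{6}.
k=3: 0 + 125550 + 15·30·49 = 147600; k=4: 19800 + 97020 + 15·44·49 = 149160; k=5: 49500 + 0 + 15·45·49 = 82575.
Minimum: 82575 at k=5.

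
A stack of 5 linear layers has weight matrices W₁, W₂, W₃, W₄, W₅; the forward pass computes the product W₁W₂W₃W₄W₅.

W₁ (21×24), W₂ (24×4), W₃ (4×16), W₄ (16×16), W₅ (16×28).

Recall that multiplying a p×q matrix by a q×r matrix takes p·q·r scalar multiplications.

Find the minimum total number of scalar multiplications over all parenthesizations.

7184

Adjacent pairs: W₁W₂ = 21·24·4 = 2016; W₂W₃ = 24·4·16 = 1536; W₃W₄ = 4·16·16 = 1024; W₄W₅ = 16·16·28 = 7168.
Length 3: W₁..W₃: k=1: 0+1536+21·24·16=9600; k=2: 2016+0+21·4·16=3360 → min 3360 | W₂..W₄: k=2: 0+1024+24·4·16=2560; k=3: 1536+0+24·16·16=7680 → min 2560 | W₃..W₅: k=3: 0+7168+4·16·28=8960; k=4: 1024+0+4·16·28=2816 → min 2816.
Length 4: W₁..W₄: k=1: 0+2560+21·24·16=10624; k=2: 2016+1024+21·4·16=4384; k=3: 3360+0+21·16·16=8736 → min 4384 | W₂..W₅: k=2: 0+2816+24·4·28=5504; k=3: 1536+7168+24·16·28=19456; k=4: 2560+0+24·16·28=13312 → min 5504.
Length 5: W₁..W₅: k=1: 0+5504+21·24·28=19616; k=2: 2016+2816+21·4·28=7184; k=3: 3360+7168+21·16·28=19936; k=4: 4384+0+21·16·28=13792 → min 7184.
Optimal order: ((W₁W₂)((W₃W₄)W₅)) with cost 7184.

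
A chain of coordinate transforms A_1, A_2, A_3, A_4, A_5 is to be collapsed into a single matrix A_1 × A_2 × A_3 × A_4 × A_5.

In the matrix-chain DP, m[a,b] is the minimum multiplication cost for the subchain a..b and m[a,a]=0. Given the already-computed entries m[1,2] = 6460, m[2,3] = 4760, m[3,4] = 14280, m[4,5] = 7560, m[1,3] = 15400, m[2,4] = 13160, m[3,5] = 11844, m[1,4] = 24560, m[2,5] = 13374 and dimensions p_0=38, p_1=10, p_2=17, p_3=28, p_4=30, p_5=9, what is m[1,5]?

16794

m[1,5] = min over k∈[1,4] of m[1,k]+m[k+1,5]+p_{0}·p_k·p_{5}.
k=1: 0 + 13374 + 38·10·9 = 16794; k=2: 6460 + 11844 + 38·17·9 = 24118; k=3: 15400 + 7560 + 38·28·9 = 32536; k=4: 24560 + 0 + 38·30·9 = 34820.
Minimum: 16794 at k=1.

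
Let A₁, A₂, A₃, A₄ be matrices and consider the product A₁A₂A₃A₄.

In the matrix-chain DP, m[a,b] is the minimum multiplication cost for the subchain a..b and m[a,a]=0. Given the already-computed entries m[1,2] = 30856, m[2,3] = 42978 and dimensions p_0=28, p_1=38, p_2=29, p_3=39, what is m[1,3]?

62524

m[1,3] = min over k∈[1,2] of m[1,k]+m[k+1,3]+p_{0}·p_k·p_{3}.
k=1: 0 + 42978 + 28·38·39 = 84474; k=2: 30856 + 0 + 28·29·39 = 62524.
Minimum: 62524 at k=2.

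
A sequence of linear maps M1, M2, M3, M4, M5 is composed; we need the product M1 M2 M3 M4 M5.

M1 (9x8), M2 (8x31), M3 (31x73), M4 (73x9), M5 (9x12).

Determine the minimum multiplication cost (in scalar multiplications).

Adjacent pairs: M1M2 = 9·8·31 = 2232; M2M3 = 8·31·73 = 18104; M3M4 = 31·73·9 = 20367; M4M5 = 73·9·12 = 7884.
Length 3: M1..M3: k=1: 0+18104+9·8·73=23360; k=2: 2232+0+9·31·73=22599 → min 22599 | M2..M4: k=2: 0+20367+8·31·9=22599; k=3: 18104+0+8·73·9=23360 → min 22599 | M3..M5: k=3: 0+7884+31·73·12=35040; k=4: 20367+0+31·9·12=23715 → min 23715.
Length 4: M1..M4: k=1: 0+22599+9·8·9=23247; k=2: 2232+20367+9·31·9=25110; k=3: 22599+0+9·73·9=28512 → min 23247 | M2..M5: k=2: 0+23715+8·31·12=26691; k=3: 18104+7884+8·73·12=32996; k=4: 22599+0+8·9·12=23463 → min 23463.
Length 5: M1..M5: k=1: 0+23463+9·8·12=24327; k=2: 2232+23715+9·31·12=29295; k=3: 22599+7884+9·73·12=38367; k=4: 23247+0+9·9·12=24219 → min 24219.
Optimal order: ((M1 (M2 (M3 M4))) M5) with cost 24219.

24219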